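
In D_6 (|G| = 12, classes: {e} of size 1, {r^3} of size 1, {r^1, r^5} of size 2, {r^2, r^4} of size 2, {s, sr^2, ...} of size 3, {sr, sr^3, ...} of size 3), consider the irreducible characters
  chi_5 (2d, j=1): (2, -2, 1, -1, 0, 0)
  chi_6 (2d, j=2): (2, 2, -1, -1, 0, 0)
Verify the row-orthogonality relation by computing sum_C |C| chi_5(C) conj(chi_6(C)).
Sum = 0; so <chi_5, chi_6> = 0 (distinct irreducibles are orthogonal).

Derivation: Compute term by term over conjugacy classes (|C| * chi_5(C) * conj(chi_6(C))):
  1*(2)*conj(2) + 1*(-2)*conj(2) + 2*(1)*conj(-1) + 2*(-1)*conj(-1) + 3*(0)*conj(0) + 3*(0)*conj(0)
  = (4) + (-4) + (-2) + (2) + (0) + (0)
  = 0.
Dividing by |G| = 12 gives 0/12 = 0, matching the row-orthogonality relation <chi_5, chi_6> = [chi_5 = chi_6].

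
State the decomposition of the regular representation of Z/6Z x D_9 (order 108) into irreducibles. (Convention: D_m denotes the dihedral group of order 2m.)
Each irreducible V_i of dimension d_i appears with multiplicity d_i, i.e. rho_reg = (direct sum over all irreducibles V_i) d_i V_i. The irreducible dimensions for Z/6Z x D_9 are 1, 1, 1, 1, 1, 1, 1, 1, 1, 1, 1, 1, 2, 2, 2, 2, 2, 2, 2, 2, 2, 2, 2, 2, 2, 2, 2, 2, 2, 2, 2, 2, 2, 2, 2, 2: 12 irreducibles of dimension 1, each with multiplicity 1; 24 irreducibles of dimension 2, each with multiplicity 2. Total dimension 12*1*1 + 24*2*2 = 108 = |G|.

Solution. General theorem: in the regular representation of a finite group G, each irreducible appears with multiplicity equal to its dimension. Check: dim(rho_reg) = sum d_i^2 = 1 + 1 + 1 + 1 + 1 + 1 + 1 + 1 + 1 + 1 + 1 + 1 + 4 + 4 + 4 + 4 + 4 + 4 + 4 + 4 + 4 + 4 + 4 + 4 + 4 + 4 + 4 + 4 + 4 + 4 + 4 + 4 + 4 + 4 + 4 + 4 = 108 = |G|.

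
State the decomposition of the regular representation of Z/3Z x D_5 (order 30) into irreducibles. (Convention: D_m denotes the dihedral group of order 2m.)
Each irreducible V_i of dimension d_i appears with multiplicity d_i, i.e. rho_reg = (direct sum over all irreducibles V_i) d_i V_i. The irreducible dimensions for Z/3Z x D_5 are 1, 1, 1, 1, 1, 1, 2, 2, 2, 2, 2, 2: 6 irreducibles of dimension 1, each with multiplicity 1; 6 irreducibles of dimension 2, each with multiplicity 2. Total dimension 6*1*1 + 6*2*2 = 30 = |G|.

Derivation: General theorem: in the regular representation of a finite group G, each irreducible appears with multiplicity equal to its dimension. Check: dim(rho_reg) = sum d_i^2 = 1 + 1 + 1 + 1 + 1 + 1 + 4 + 4 + 4 + 4 + 4 + 4 = 30 = |G|.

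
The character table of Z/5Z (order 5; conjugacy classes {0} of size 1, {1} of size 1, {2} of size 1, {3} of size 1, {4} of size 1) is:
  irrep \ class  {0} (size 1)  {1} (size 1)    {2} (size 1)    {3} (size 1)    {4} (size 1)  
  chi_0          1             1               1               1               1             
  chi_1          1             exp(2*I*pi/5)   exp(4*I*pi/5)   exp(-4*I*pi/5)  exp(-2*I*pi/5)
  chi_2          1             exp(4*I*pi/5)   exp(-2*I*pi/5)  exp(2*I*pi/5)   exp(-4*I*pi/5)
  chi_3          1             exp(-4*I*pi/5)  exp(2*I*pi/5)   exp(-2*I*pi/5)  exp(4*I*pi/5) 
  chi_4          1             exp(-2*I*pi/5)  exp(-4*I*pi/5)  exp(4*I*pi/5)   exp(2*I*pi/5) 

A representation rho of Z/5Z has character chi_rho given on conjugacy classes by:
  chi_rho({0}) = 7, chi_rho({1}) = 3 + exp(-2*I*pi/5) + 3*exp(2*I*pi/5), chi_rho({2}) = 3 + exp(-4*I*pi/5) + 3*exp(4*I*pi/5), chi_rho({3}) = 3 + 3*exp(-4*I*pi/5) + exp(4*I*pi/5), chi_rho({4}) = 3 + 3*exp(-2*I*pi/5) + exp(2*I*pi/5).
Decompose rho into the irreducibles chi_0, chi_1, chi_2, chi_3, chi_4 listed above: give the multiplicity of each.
Multiplicities: chi_0: 3, chi_1: 3, chi_2: 0, chi_3: 0, chi_4: 1.

Why: Use <chi_rho, chi> = (1/|G|) sum_C |C| * chi_rho(C) * conj(chi(C)) with |G| = 5 for each irreducible chi in the table:
  <chi_rho, chi_0> = (1/5)[1*(7)*conj(1) + 1*(3 + exp(-2*I*pi/5) + 3*exp(2*I*pi/5))*conj(1) + 1*(3 + exp(-4*I*pi/5) + 3*exp(4*I*pi/5))*conj(1) + 1*(3 + 3*exp(-4*I*pi/5) + exp(4*I*pi/5))*conj(1) + 1*(3 + 3*exp(-2*I*pi/5) + exp(2*I*pi/5))*conj(1)]
      = (1/5)[(7) + (3 + exp(-2*I*pi/5) + 3*exp(2*I*pi/5)) + (3 + exp(-4*I*pi/5) + 3*exp(4*I*pi/5)) + (3 + 3*exp(-4*I*pi/5) + exp(4*I*pi/5)) + (3 + 3*exp(-2*I*pi/5) + exp(2*I*pi/5))] = 15/5 = 3
  <chi_rho, chi_1> = (1/5)[1*(7)*conj(1) + 1*(3 + exp(-2*I*pi/5) + 3*exp(2*I*pi/5))*conj(exp(2*I*pi/5)) + 1*(3 + exp(-4*I*pi/5) + 3*exp(4*I*pi/5))*conj(exp(4*I*pi/5)) + 1*(3 + 3*exp(-4*I*pi/5) + exp(4*I*pi/5))*conj(exp(-4*I*pi/5)) + 1*(3 + 3*exp(-2*I*pi/5) + exp(2*I*pi/5))*conj(exp(-2*I*pi/5))]
      = (1/5)[(7) + (3 + 3*exp(-2*I*pi/5) + exp(-4*I*pi/5)) + (3 + 3*exp(-4*I*pi/5) + exp(2*I*pi/5)) + (3 + exp(-2*I*pi/5) + 3*exp(4*I*pi/5)) + (3 + exp(4*I*pi/5) + 3*exp(2*I*pi/5))] = 15/5 = 3
  <chi_rho, chi_2> = (1/5)[1*(7)*conj(1) + 1*(3 + exp(-2*I*pi/5) + 3*exp(2*I*pi/5))*conj(exp(4*I*pi/5)) + 1*(3 + exp(-4*I*pi/5) + 3*exp(4*I*pi/5))*conj(exp(-2*I*pi/5)) + 1*(3 + 3*exp(-4*I*pi/5) + exp(4*I*pi/5))*conj(exp(2*I*pi/5)) + 1*(3 + 3*exp(-2*I*pi/5) + exp(2*I*pi/5))*conj(exp(-4*I*pi/5))]
      = (1/5)[(7) + (3*exp(-2*I*pi/5) + 3*exp(-4*I*pi/5) + exp(4*I*pi/5)) + (3*exp(-4*I*pi/5) + exp(-2*I*pi/5) + 3*exp(2*I*pi/5)) + (3*exp(-2*I*pi/5) + exp(2*I*pi/5) + 3*exp(4*I*pi/5)) + (exp(-4*I*pi/5) + 3*exp(4*I*pi/5) + 3*exp(2*I*pi/5))] = 0/5 = 0
  <chi_rho, chi_3> = (1/5)[1*(7)*conj(1) + 1*(3 + exp(-2*I*pi/5) + 3*exp(2*I*pi/5))*conj(exp(-4*I*pi/5)) + 1*(3 + exp(-4*I*pi/5) + 3*exp(4*I*pi/5))*conj(exp(2*I*pi/5)) + 1*(3 + 3*exp(-4*I*pi/5) + exp(4*I*pi/5))*conj(exp(-2*I*pi/5)) + 1*(3 + 3*exp(-2*I*pi/5) + exp(2*I*pi/5))*conj(exp(4*I*pi/5))]
      = (1/5)[(7) + (3*exp(-4*I*pi/5) + exp(2*I*pi/5) + 3*exp(4*I*pi/5)) + (3*exp(-2*I*pi/5) + exp(4*I*pi/5) + 3*exp(2*I*pi/5)) + (3*exp(-2*I*pi/5) + exp(-4*I*pi/5) + 3*exp(2*I*pi/5)) + (3*exp(-4*I*pi/5) + exp(-2*I*pi/5) + 3*exp(4*I*pi/5))] = 0/5 = 0
  <chi_rho, chi_4> = (1/5)[1*(7)*conj(1) + 1*(3 + exp(-2*I*pi/5) + 3*exp(2*I*pi/5))*conj(exp(-2*I*pi/5)) + 1*(3 + exp(-4*I*pi/5) + 3*exp(4*I*pi/5))*conj(exp(-4*I*pi/5)) + 1*(3 + 3*exp(-4*I*pi/5) + exp(4*I*pi/5))*conj(exp(4*I*pi/5)) + 1*(3 + 3*exp(-2*I*pi/5) + exp(2*I*pi/5))*conj(exp(2*I*pi/5))]
      = (1/5)[(7) + (1 + 3*exp(4*I*pi/5) + 3*exp(2*I*pi/5)) + (1 + 3*exp(-2*I*pi/5) + 3*exp(4*I*pi/5)) + (1 + 3*exp(-4*I*pi/5) + 3*exp(2*I*pi/5)) + (1 + 3*exp(-2*I*pi/5) + 3*exp(-4*I*pi/5))] = 5/5 = 1
(Exp terms are combined using exp(i*s)*conj(exp(i*t)) = exp(i*(s-t)), and sums of them are collapsed using the identity that for every m > 1 the m distinct m-th roots of unity sum to 0, e.g. 1 + exp(2*I*pi/3) + exp(-2*I*pi/3) = 0.)
Dimension check: dim(rho) = sum (mult * dim) = 3*1 + 3*1 + 0*1 + 0*1 + 1*1 = 7 = chi_rho(e) = 7.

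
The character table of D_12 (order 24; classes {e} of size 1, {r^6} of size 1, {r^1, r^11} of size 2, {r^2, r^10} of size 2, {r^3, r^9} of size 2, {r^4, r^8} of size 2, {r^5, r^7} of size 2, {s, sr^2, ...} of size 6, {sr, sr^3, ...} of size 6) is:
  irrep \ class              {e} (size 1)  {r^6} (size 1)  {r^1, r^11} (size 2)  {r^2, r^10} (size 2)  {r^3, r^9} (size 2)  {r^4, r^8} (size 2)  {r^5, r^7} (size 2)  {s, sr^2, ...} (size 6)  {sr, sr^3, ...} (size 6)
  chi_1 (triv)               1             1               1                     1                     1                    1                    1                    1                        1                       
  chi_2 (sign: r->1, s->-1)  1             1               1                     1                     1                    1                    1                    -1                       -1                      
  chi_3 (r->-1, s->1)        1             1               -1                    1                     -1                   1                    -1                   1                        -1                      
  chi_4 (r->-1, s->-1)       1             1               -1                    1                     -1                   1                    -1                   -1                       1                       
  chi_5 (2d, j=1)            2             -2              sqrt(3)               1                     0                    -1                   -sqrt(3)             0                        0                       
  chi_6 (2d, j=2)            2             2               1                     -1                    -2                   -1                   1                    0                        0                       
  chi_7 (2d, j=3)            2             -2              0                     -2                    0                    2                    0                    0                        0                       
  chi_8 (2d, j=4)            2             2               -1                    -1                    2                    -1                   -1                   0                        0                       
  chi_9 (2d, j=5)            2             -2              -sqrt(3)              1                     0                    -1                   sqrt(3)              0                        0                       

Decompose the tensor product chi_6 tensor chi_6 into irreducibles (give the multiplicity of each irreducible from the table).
chi_6 tensor chi_6 = chi_1 + chi_2 + chi_8 (all other irreducibles have multiplicity 0).

Details: The character of a tensor product is the pointwise product (chi_6 * chi_6)(C) = chi_6(C) * chi_6(C):
  {e}: (2)*(2), {r^6}: (2)*(2), {r^1, r^11}: (1)*(1), {r^2, r^10}: (-1)*(-1), {r^3, r^9}: (-2)*(-2), {r^4, r^8}: (-1)*(-1), {r^5, r^7}: (1)*(1), {s, sr^2, ...}: (0)*(0), {sr, sr^3, ...}: (0)*(0)
so (chi_6 * chi_6) takes values
  {e} -> 4, {r^6} -> 4, {r^1, r^11} -> 1, {r^2, r^10} -> 1, {r^3, r^9} -> 4, {r^4, r^8} -> 1, {r^5, r^7} -> 1, {s, sr^2, ...} -> 0, {sr, sr^3, ...} -> 0.
Now take the inner product of this character with each irreducible chi from the table, <chi_6*chi_6, chi> = (1/24) sum_C |C| (chi_6*chi_6)(C) conj(chi(C)):
  <chi_6*chi_6, chi_1> = (1/24)[1*(4)*conj(1) + 1*(4)*conj(1) + 2*(1)*conj(1) + 2*(1)*conj(1) + 2*(4)*conj(1) + 2*(1)*conj(1) + 2*(1)*conj(1) + 6*(0)*conj(1) + 6*(0)*conj(1)]
      = (1/24)[(4) + (4) + (2) + (2) + (8) + (2) + (2) + (0) + (0)] = 24/24 = 1
  <chi_6*chi_6, chi_2> = (1/24)[1*(4)*conj(1) + 1*(4)*conj(1) + 2*(1)*conj(1) + 2*(1)*conj(1) + 2*(4)*conj(1) + 2*(1)*conj(1) + 2*(1)*conj(1) + 6*(0)*conj(-1) + 6*(0)*conj(-1)]
      = (1/24)[(4) + (4) + (2) + (2) + (8) + (2) + (2) + (0) + (0)] = 24/24 = 1
  <chi_6*chi_6, chi_3> = (1/24)[1*(4)*conj(1) + 1*(4)*conj(1) + 2*(1)*conj(-1) + 2*(1)*conj(1) + 2*(4)*conj(-1) + 2*(1)*conj(1) + 2*(1)*conj(-1) + 6*(0)*conj(1) + 6*(0)*conj(-1)]
      = (1/24)[(4) + (4) + (-2) + (2) + (-8) + (2) + (-2) + (0) + (0)] = 0/24 = 0
  <chi_6*chi_6, chi_4> = (1/24)[1*(4)*conj(1) + 1*(4)*conj(1) + 2*(1)*conj(-1) + 2*(1)*conj(1) + 2*(4)*conj(-1) + 2*(1)*conj(1) + 2*(1)*conj(-1) + 6*(0)*conj(-1) + 6*(0)*conj(1)]
      = (1/24)[(4) + (4) + (-2) + (2) + (-8) + (2) + (-2) + (0) + (0)] = 0/24 = 0
  <chi_6*chi_6, chi_5> = (1/24)[1*(4)*conj(2) + 1*(4)*conj(-2) + 2*(1)*conj(sqrt(3)) + 2*(1)*conj(1) + 2*(4)*conj(0) + 2*(1)*conj(-1) + 2*(1)*conj(-sqrt(3)) + 6*(0)*conj(0) + 6*(0)*conj(0)]
      = (1/24)[(8) + (-8) + (2*sqrt(3)) + (2) + (0) + (-2) + (-2*sqrt(3)) + (0) + (0)] = 0/24 = 0
  <chi_6*chi_6, chi_6> = (1/24)[1*(4)*conj(2) + 1*(4)*conj(2) + 2*(1)*conj(1) + 2*(1)*conj(-1) + 2*(4)*conj(-2) + 2*(1)*conj(-1) + 2*(1)*conj(1) + 6*(0)*conj(0) + 6*(0)*conj(0)]
      = (1/24)[(8) + (8) + (2) + (-2) + (-16) + (-2) + (2) + (0) + (0)] = 0/24 = 0
  <chi_6*chi_6, chi_7> = (1/24)[1*(4)*conj(2) + 1*(4)*conj(-2) + 2*(1)*conj(0) + 2*(1)*conj(-2) + 2*(4)*conj(0) + 2*(1)*conj(2) + 2*(1)*conj(0) + 6*(0)*conj(0) + 6*(0)*conj(0)]
      = (1/24)[(8) + (-8) + (0) + (-4) + (0) + (4) + (0) + (0) + (0)] = 0/24 = 0
  <chi_6*chi_6, chi_8> = (1/24)[1*(4)*conj(2) + 1*(4)*conj(2) + 2*(1)*conj(-1) + 2*(1)*conj(-1) + 2*(4)*conj(2) + 2*(1)*conj(-1) + 2*(1)*conj(-1) + 6*(0)*conj(0) + 6*(0)*conj(0)]
      = (1/24)[(8) + (8) + (-2) + (-2) + (16) + (-2) + (-2) + (0) + (0)] = 24/24 = 1
  <chi_6*chi_6, chi_9> = (1/24)[1*(4)*conj(2) + 1*(4)*conj(-2) + 2*(1)*conj(-sqrt(3)) + 2*(1)*conj(1) + 2*(4)*conj(0) + 2*(1)*conj(-1) + 2*(1)*conj(sqrt(3)) + 6*(0)*conj(0) + 6*(0)*conj(0)]
      = (1/24)[(8) + (-8) + (-2*sqrt(3)) + (2) + (0) + (-2) + (2*sqrt(3)) + (0) + (0)] = 0/24 = 0
Hence the multiplicities are chi_1: 1, chi_2: 1, chi_8: 1. Dimension check: dim(chi_6)*dim(chi_6) = 2*2 = 4 and sum (mult * dim) = 1*1 + 1*1 + 1*2 = 4.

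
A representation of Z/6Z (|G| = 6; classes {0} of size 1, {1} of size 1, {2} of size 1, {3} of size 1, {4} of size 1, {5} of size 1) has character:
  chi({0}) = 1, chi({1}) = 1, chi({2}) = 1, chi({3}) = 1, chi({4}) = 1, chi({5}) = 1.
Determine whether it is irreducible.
Irreducible: <chi, chi> = 1.

<chi, chi> = (1/|G|) sum_C |C| * |chi(C)|^2 = (1/6)[1*|1|^2 + 1*|1|^2 + 1*|1|^2 + 1*|1|^2 + 1*|1|^2 + 1*|1|^2]
  = (1/6)[(1) + (1) + (1) + (1) + (1) + (1)] = 6/6 = 1.
(Exp terms are combined using exp(i*s)*conj(exp(i*t)) = exp(i*(s-t)), and sums of them are collapsed using the identity that for every m > 1 the m distinct m-th roots of unity sum to 0, e.g. 1 + exp(2*I*pi/3) + exp(-2*I*pi/3) = 0.)
A character is irreducible iff <chi, chi> = 1, so this representation is irreducible.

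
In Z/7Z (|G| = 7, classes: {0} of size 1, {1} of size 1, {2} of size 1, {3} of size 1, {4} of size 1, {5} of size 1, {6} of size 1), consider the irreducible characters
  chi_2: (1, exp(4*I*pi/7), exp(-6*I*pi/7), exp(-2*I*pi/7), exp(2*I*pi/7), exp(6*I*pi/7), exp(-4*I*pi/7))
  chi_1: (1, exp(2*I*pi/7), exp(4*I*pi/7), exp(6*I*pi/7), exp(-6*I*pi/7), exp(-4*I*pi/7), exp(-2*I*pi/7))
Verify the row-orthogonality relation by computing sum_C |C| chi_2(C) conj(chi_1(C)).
Sum = 0; so <chi_2, chi_1> = 0 (distinct irreducibles are orthogonal).

Reasoning: Compute term by term over conjugacy classes (|C| * chi_2(C) * conj(chi_1(C))):
  1*(1)*conj(1) + 1*(exp(4*I*pi/7))*conj(exp(2*I*pi/7)) + 1*(exp(-6*I*pi/7))*conj(exp(4*I*pi/7)) + 1*(exp(-2*I*pi/7))*conj(exp(6*I*pi/7)) + 1*(exp(2*I*pi/7))*conj(exp(-6*I*pi/7)) + 1*(exp(6*I*pi/7))*conj(exp(-4*I*pi/7)) + 1*(exp(-4*I*pi/7))*conj(exp(-2*I*pi/7))
  = (1) + (exp(2*I*pi/7)) + (exp(4*I*pi/7)) + (exp(6*I*pi/7)) + (exp(-6*I*pi/7)) + (exp(-4*I*pi/7)) + (exp(-2*I*pi/7))
  = 0.
(Exp terms are combined using exp(i*s)*conj(exp(i*t)) = exp(i*(s-t)), and sums of them are collapsed using the identity that for every m > 1 the m distinct m-th roots of unity sum to 0, e.g. 1 + exp(2*I*pi/3) + exp(-2*I*pi/3) = 0.)
Dividing by |G| = 7 gives 0/7 = 0, matching the row-orthogonality relation <chi_2, chi_1> = [chi_2 = chi_1].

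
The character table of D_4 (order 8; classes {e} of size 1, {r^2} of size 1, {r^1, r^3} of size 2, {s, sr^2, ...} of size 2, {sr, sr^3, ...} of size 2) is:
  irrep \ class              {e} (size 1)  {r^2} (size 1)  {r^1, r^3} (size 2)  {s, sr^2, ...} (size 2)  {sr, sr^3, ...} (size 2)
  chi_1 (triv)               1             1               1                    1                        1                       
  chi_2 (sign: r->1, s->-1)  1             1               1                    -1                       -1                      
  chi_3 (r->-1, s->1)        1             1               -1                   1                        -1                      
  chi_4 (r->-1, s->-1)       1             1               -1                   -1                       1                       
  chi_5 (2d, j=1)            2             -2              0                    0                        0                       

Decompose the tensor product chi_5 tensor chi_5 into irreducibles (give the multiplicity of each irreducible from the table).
chi_5 tensor chi_5 = chi_1 + chi_2 + chi_3 + chi_4 (all other irreducibles have multiplicity 0).

Justification: The character of a tensor product is the pointwise product (chi_5 * chi_5)(C) = chi_5(C) * chi_5(C):
  {e}: (2)*(2), {r^2}: (-2)*(-2), {r^1, r^3}: (0)*(0), {s, sr^2, ...}: (0)*(0), {sr, sr^3, ...}: (0)*(0)
so (chi_5 * chi_5) takes values
  {e} -> 4, {r^2} -> 4, {r^1, r^3} -> 0, {s, sr^2, ...} -> 0, {sr, sr^3, ...} -> 0.
Now take the inner product of this character with each irreducible chi from the table, <chi_5*chi_5, chi> = (1/8) sum_C |C| (chi_5*chi_5)(C) conj(chi(C)):
  <chi_5*chi_5, chi_1> = (1/8)[1*(4)*conj(1) + 1*(4)*conj(1) + 2*(0)*conj(1) + 2*(0)*conj(1) + 2*(0)*conj(1)]
      = (1/8)[(4) + (4) + (0) + (0) + (0)] = 8/8 = 1
  <chi_5*chi_5, chi_2> = (1/8)[1*(4)*conj(1) + 1*(4)*conj(1) + 2*(0)*conj(1) + 2*(0)*conj(-1) + 2*(0)*conj(-1)]
      = (1/8)[(4) + (4) + (0) + (0) + (0)] = 8/8 = 1
  <chi_5*chi_5, chi_3> = (1/8)[1*(4)*conj(1) + 1*(4)*conj(1) + 2*(0)*conj(-1) + 2*(0)*conj(1) + 2*(0)*conj(-1)]
      = (1/8)[(4) + (4) + (0) + (0) + (0)] = 8/8 = 1
  <chi_5*chi_5, chi_4> = (1/8)[1*(4)*conj(1) + 1*(4)*conj(1) + 2*(0)*conj(-1) + 2*(0)*conj(-1) + 2*(0)*conj(1)]
      = (1/8)[(4) + (4) + (0) + (0) + (0)] = 8/8 = 1
  <chi_5*chi_5, chi_5> = (1/8)[1*(4)*conj(2) + 1*(4)*conj(-2) + 2*(0)*conj(0) + 2*(0)*conj(0) + 2*(0)*conj(0)]
      = (1/8)[(8) + (-8) + (0) + (0) + (0)] = 0/8 = 0
Hence the multiplicities are chi_1: 1, chi_2: 1, chi_3: 1, chi_4: 1. Dimension check: dim(chi_5)*dim(chi_5) = 2*2 = 4 and sum (mult * dim) = 1*1 + 1*1 + 1*1 + 1*1 = 4.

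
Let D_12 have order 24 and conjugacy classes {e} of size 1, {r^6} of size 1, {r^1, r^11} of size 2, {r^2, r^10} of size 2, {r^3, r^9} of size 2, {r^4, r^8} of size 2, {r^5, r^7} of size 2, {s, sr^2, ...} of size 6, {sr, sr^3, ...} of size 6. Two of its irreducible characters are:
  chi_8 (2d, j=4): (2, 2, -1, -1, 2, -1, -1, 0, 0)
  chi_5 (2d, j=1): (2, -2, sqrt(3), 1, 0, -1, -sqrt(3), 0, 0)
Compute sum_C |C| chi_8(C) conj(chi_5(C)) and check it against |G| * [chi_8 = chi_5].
Sum = 0; so <chi_8, chi_5> = 0 (distinct irreducibles are orthogonal).

Solution. Compute term by term over conjugacy classes (|C| * chi_8(C) * conj(chi_5(C))):
  1*(2)*conj(2) + 1*(2)*conj(-2) + 2*(-1)*conj(sqrt(3)) + 2*(-1)*conj(1) + 2*(2)*conj(0) + 2*(-1)*conj(-1) + 2*(-1)*conj(-sqrt(3)) + 6*(0)*conj(0) + 6*(0)*conj(0)
  = (4) + (-4) + (-2*sqrt(3)) + (-2) + (0) + (2) + (2*sqrt(3)) + (0) + (0)
  = 0.
Dividing by |G| = 24 gives 0/24 = 0, matching the row-orthogonality relation <chi_8, chi_5> = [chi_8 = chi_5].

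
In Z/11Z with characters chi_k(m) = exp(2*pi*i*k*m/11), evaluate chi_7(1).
chi_7(1) = zeta_11^7 = exp(-8*I*pi/11)

Justification: chi_7(1) = zeta_11^(7*1) = zeta_11^7. Since zeta_11^11 = 1, this equals zeta_11^7 = exp(2*pi*i*7/11) = exp(-8*I*pi/11).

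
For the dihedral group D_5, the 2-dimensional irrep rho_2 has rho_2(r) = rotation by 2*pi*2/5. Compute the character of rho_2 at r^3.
chi_{rho_2}(r^3) = 2*cos(2*pi*2*3/5) = -1/2 + sqrt(5)/2

Explanation: rho_2(r^3) is rotation by angle 2*pi*2*3/5, whose trace is 2*cos(2*pi*2*3/5) = -1/2 + sqrt(5)/2.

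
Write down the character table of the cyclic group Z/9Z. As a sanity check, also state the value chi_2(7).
Character table of Z/9Z (irreps indexed chi_0,...,chi_8 with chi_k(m) = zeta_9^(k*m), zeta_9 = exp(2*pi*i/9)):
  irrep \ class  {0} (size 1)  {1} (size 1)    {2} (size 1)    {3} (size 1)    {4} (size 1)    {5} (size 1)    {6} (size 1)    {7} (size 1)    {8} (size 1)  
  chi_0          1             1               1               1               1               1               1               1               1             
  chi_1          1             exp(2*I*pi/9)   exp(4*I*pi/9)   exp(2*I*pi/3)   exp(8*I*pi/9)   exp(-8*I*pi/9)  exp(-2*I*pi/3)  exp(-4*I*pi/9)  exp(-2*I*pi/9)
  chi_2          1             exp(4*I*pi/9)   exp(8*I*pi/9)   exp(-2*I*pi/3)  exp(-2*I*pi/9)  exp(2*I*pi/9)   exp(2*I*pi/3)   exp(-8*I*pi/9)  exp(-4*I*pi/9)
  chi_3          1             exp(2*I*pi/3)   exp(-2*I*pi/3)  1               exp(2*I*pi/3)   exp(-2*I*pi/3)  1               exp(2*I*pi/3)   exp(-2*I*pi/3)
  chi_4          1             exp(8*I*pi/9)   exp(-2*I*pi/9)  exp(2*I*pi/3)   exp(-4*I*pi/9)  exp(4*I*pi/9)   exp(-2*I*pi/3)  exp(2*I*pi/9)   exp(-8*I*pi/9)
  chi_5          1             exp(-8*I*pi/9)  exp(2*I*pi/9)   exp(-2*I*pi/3)  exp(4*I*pi/9)   exp(-4*I*pi/9)  exp(2*I*pi/3)   exp(-2*I*pi/9)  exp(8*I*pi/9) 
  chi_6          1             exp(-2*I*pi/3)  exp(2*I*pi/3)   1               exp(-2*I*pi/3)  exp(2*I*pi/3)   1               exp(-2*I*pi/3)  exp(2*I*pi/3) 
  chi_7          1             exp(-4*I*pi/9)  exp(-8*I*pi/9)  exp(2*I*pi/3)   exp(2*I*pi/9)   exp(-2*I*pi/9)  exp(-2*I*pi/3)  exp(8*I*pi/9)   exp(4*I*pi/9) 
  chi_8          1             exp(-2*I*pi/9)  exp(-4*I*pi/9)  exp(-2*I*pi/3)  exp(-8*I*pi/9)  exp(8*I*pi/9)   exp(2*I*pi/3)   exp(4*I*pi/9)   exp(2*I*pi/9) 

Spot check: chi_2(7) = zeta_9^(2*7) = zeta_9^14 = exp(-8*I*pi/9).

Reasoning: Z/9Z is abelian, so all 9 irreducible complex representations are 1-dimensional. They are given by chi_k(m) = zeta_9^(k*m) for k = 0,...,8. Row orthogonality: sum_m chi_k(m) conj(chi_l(m)) = 9 * [k = l].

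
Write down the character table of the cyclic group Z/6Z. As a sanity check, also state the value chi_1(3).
Character table of Z/6Z (irreps indexed chi_0,...,chi_5 with chi_k(m) = zeta_6^(k*m), zeta_6 = exp(2*pi*i/6)):
  irrep \ class  {0} (size 1)  {1} (size 1)    {2} (size 1)    {3} (size 1)  {4} (size 1)    {5} (size 1)  
  chi_0          1             1               1               1             1               1             
  chi_1          1             exp(I*pi/3)     exp(2*I*pi/3)   -1            exp(-2*I*pi/3)  exp(-I*pi/3)  
  chi_2          1             exp(2*I*pi/3)   exp(-2*I*pi/3)  1             exp(2*I*pi/3)   exp(-2*I*pi/3)
  chi_3          1             -1              1               -1            1               -1            
  chi_4          1             exp(-2*I*pi/3)  exp(2*I*pi/3)   1             exp(-2*I*pi/3)  exp(2*I*pi/3) 
  chi_5          1             exp(-I*pi/3)    exp(-2*I*pi/3)  -1            exp(2*I*pi/3)   exp(I*pi/3)   

Spot check: chi_1(3) = zeta_6^(1*3) = zeta_6^3 = -1.

Explanation: Z/6Z is abelian, so all 6 irreducible complex representations are 1-dimensional. They are given by chi_k(m) = zeta_6^(k*m) for k = 0,...,5. Row orthogonality: sum_m chi_k(m) conj(chi_l(m)) = 6 * [k = l].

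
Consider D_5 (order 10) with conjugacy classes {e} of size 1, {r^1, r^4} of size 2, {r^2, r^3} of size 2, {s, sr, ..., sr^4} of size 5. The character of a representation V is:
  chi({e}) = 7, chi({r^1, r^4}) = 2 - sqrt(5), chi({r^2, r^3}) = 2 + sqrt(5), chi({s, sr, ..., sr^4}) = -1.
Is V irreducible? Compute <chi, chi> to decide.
Not irreducible (reducible): <chi, chi> = 9 > 1.

Working: <chi, chi> = (1/|G|) sum_C |C| * |chi(C)|^2 = (1/10)[1*|7|^2 + 2*|2 - sqrt(5)|^2 + 2*|2 + sqrt(5)|^2 + 5*|-1|^2]
  = (1/10)[(49) + (18 - 8*sqrt(5)) + (8*sqrt(5) + 18) + (5)] = 90/10 = 9.
A character is irreducible iff <chi, chi> = 1, so this representation is reducible.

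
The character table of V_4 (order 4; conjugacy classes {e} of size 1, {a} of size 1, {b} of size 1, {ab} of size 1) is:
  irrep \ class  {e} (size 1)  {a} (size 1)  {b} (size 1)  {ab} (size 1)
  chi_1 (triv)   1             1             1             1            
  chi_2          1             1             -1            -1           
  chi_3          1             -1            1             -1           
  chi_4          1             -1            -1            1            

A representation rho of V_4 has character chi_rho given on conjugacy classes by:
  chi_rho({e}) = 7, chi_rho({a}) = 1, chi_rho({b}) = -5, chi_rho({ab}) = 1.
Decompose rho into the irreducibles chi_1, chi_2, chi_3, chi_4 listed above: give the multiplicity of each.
Multiplicities: chi_1: 1, chi_2: 3, chi_3: 0, chi_4: 3.

Why: Use <chi_rho, chi> = (1/|G|) sum_C |C| * chi_rho(C) * conj(chi(C)) with |G| = 4 for each irreducible chi in the table:
  <chi_rho, chi_1> = (1/4)[1*(7)*conj(1) + 1*(1)*conj(1) + 1*(-5)*conj(1) + 1*(1)*conj(1)]
      = (1/4)[(7) + (1) + (-5) + (1)] = 4/4 = 1
  <chi_rho, chi_2> = (1/4)[1*(7)*conj(1) + 1*(1)*conj(1) + 1*(-5)*conj(-1) + 1*(1)*conj(-1)]
      = (1/4)[(7) + (1) + (5) + (-1)] = 12/4 = 3
  <chi_rho, chi_3> = (1/4)[1*(7)*conj(1) + 1*(1)*conj(-1) + 1*(-5)*conj(1) + 1*(1)*conj(-1)]
      = (1/4)[(7) + (-1) + (-5) + (-1)] = 0/4 = 0
  <chi_rho, chi_4> = (1/4)[1*(7)*conj(1) + 1*(1)*conj(-1) + 1*(-5)*conj(-1) + 1*(1)*conj(1)]
      = (1/4)[(7) + (-1) + (5) + (1)] = 12/4 = 3
Dimension check: dim(rho) = sum (mult * dim) = 1*1 + 3*1 + 0*1 + 3*1 = 7 = chi_rho(e) = 7.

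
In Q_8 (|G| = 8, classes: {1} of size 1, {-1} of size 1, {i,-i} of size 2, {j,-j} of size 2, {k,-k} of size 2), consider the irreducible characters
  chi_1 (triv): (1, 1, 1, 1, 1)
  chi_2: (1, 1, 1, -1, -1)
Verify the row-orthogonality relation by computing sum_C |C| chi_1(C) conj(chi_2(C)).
Sum = 0; so <chi_1, chi_2> = 0 (distinct irreducibles are orthogonal).

Details: Compute term by term over conjugacy classes (|C| * chi_1(C) * conj(chi_2(C))):
  1*(1)*conj(1) + 1*(1)*conj(1) + 2*(1)*conj(1) + 2*(1)*conj(-1) + 2*(1)*conj(-1)
  = (1) + (1) + (2) + (-2) + (-2)
  = 0.
Dividing by |G| = 8 gives 0/8 = 0, matching the row-orthogonality relation <chi_1, chi_2> = [chi_1 = chi_2].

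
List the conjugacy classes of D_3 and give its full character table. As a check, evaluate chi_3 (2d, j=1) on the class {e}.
Conjugacy classes: {e} of size 1, {r^1, r^2} of size 2, {s, sr, ..., sr^2} of size 3.
Character table:
  irrep \ class              {e} (size 1)  {r^1, r^2} (size 2)  {s, sr, ..., sr^2} (size 3)
  chi_1 (triv)               1             1                    1                          
  chi_2 (sign: r->1, s->-1)  1             1                    -1                         
  chi_3 (2d, j=1)            2             -1                   0                          

Spot check: chi_3 (2d, j=1) on {e} = 2.

Why: D_3 has order 2*3 = 6 with 3 conjugacy classes, hence 3 irreducibles. Sum of squared dims 1 + 1 + 4 = 6 = |G|. Linear characters come from the abelianisation; the 2-dimensional irreps have character r^k -> 2*cos(2*pi*j*k/3), reflections -> 0.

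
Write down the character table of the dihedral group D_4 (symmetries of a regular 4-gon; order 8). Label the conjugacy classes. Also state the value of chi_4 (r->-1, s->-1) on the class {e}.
Conjugacy classes: {e} of size 1, {r^2} of size 1, {r^1, r^3} of size 2, {s, sr^2, ...} of size 2, {sr, sr^3, ...} of size 2.
Character table:
  irrep \ class              {e} (size 1)  {r^2} (size 1)  {r^1, r^3} (size 2)  {s, sr^2, ...} (size 2)  {sr, sr^3, ...} (size 2)
  chi_1 (triv)               1             1               1                    1                        1                       
  chi_2 (sign: r->1, s->-1)  1             1               1                    -1                       -1                      
  chi_3 (r->-1, s->1)        1             1               -1                   1                        -1                      
  chi_4 (r->-1, s->-1)       1             1               -1                   -1                       1                       
  chi_5 (2d, j=1)            2             -2              0                    0                        0                       

Spot check: chi_4 (r->-1, s->-1) on {e} = 1.

Proof sketch: D_4 has order 2*4 = 8 with 5 conjugacy classes, hence 5 irreducibles. Sum of squared dims 1 + 1 + 1 + 1 + 4 = 8 = |G|. Linear characters come from the abelianisation; the 2-dimensional irreps have character r^k -> 2*cos(2*pi*j*k/4), reflections -> 0.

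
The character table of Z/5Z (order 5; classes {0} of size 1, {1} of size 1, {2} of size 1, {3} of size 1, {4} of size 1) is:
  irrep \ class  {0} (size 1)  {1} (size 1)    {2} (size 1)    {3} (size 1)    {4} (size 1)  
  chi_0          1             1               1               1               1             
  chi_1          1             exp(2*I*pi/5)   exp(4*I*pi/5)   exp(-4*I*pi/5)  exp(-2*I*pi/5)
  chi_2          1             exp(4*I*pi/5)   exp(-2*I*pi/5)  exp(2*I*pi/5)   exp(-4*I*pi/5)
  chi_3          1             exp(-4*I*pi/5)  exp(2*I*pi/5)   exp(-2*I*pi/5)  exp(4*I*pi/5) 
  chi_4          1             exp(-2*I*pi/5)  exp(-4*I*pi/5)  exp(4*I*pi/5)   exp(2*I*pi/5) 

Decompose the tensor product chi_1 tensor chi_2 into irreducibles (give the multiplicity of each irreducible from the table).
chi_1 tensor chi_2 = chi_3 (all other irreducibles have multiplicity 0).

Explanation: The character of a tensor product is the pointwise product (chi_1 * chi_2)(C) = chi_1(C) * chi_2(C):
  {0}: (1)*(1), {1}: (exp(2*I*pi/5))*(exp(4*I*pi/5)), {2}: (exp(4*I*pi/5))*(exp(-2*I*pi/5)), {3}: (exp(-4*I*pi/5))*(exp(2*I*pi/5)), {4}: (exp(-2*I*pi/5))*(exp(-4*I*pi/5))
so (chi_1 * chi_2) takes values
  {0} -> 1, {1} -> exp(-4*I*pi/5), {2} -> exp(2*I*pi/5), {3} -> exp(-2*I*pi/5), {4} -> exp(4*I*pi/5).
Now take the inner product of this character with each irreducible chi from the table, <chi_1*chi_2, chi> = (1/5) sum_C |C| (chi_1*chi_2)(C) conj(chi(C)):
  <chi_1*chi_2, chi_0> = (1/5)[1*(1)*conj(1) + 1*(exp(-4*I*pi/5))*conj(1) + 1*(exp(2*I*pi/5))*conj(1) + 1*(exp(-2*I*pi/5))*conj(1) + 1*(exp(4*I*pi/5))*conj(1)]
      = (1/5)[(1) + (exp(-4*I*pi/5)) + (exp(2*I*pi/5)) + (exp(-2*I*pi/5)) + (exp(4*I*pi/5))] = 0/5 = 0
  <chi_1*chi_2, chi_1> = (1/5)[1*(1)*conj(1) + 1*(exp(-4*I*pi/5))*conj(exp(2*I*pi/5)) + 1*(exp(2*I*pi/5))*conj(exp(4*I*pi/5)) + 1*(exp(-2*I*pi/5))*conj(exp(-4*I*pi/5)) + 1*(exp(4*I*pi/5))*conj(exp(-2*I*pi/5))]
      = (1/5)[(1) + (exp(4*I*pi/5)) + (exp(-2*I*pi/5)) + (exp(2*I*pi/5)) + (exp(-4*I*pi/5))] = 0/5 = 0
  <chi_1*chi_2, chi_2> = (1/5)[1*(1)*conj(1) + 1*(exp(-4*I*pi/5))*conj(exp(4*I*pi/5)) + 1*(exp(2*I*pi/5))*conj(exp(-2*I*pi/5)) + 1*(exp(-2*I*pi/5))*conj(exp(2*I*pi/5)) + 1*(exp(4*I*pi/5))*conj(exp(-4*I*pi/5))]
      = (1/5)[(1) + (exp(2*I*pi/5)) + (exp(4*I*pi/5)) + (exp(-4*I*pi/5)) + (exp(-2*I*pi/5))] = 0/5 = 0
  <chi_1*chi_2, chi_3> = (1/5)[1*(1)*conj(1) + 1*(exp(-4*I*pi/5))*conj(exp(-4*I*pi/5)) + 1*(exp(2*I*pi/5))*conj(exp(2*I*pi/5)) + 1*(exp(-2*I*pi/5))*conj(exp(-2*I*pi/5)) + 1*(exp(4*I*pi/5))*conj(exp(4*I*pi/5))]
      = (1/5)[(1) + (1) + (1) + (1) + (1)] = 5/5 = 1
  <chi_1*chi_2, chi_4> = (1/5)[1*(1)*conj(1) + 1*(exp(-4*I*pi/5))*conj(exp(-2*I*pi/5)) + 1*(exp(2*I*pi/5))*conj(exp(-4*I*pi/5)) + 1*(exp(-2*I*pi/5))*conj(exp(4*I*pi/5)) + 1*(exp(4*I*pi/5))*conj(exp(2*I*pi/5))]
      = (1/5)[(1) + (exp(-2*I*pi/5)) + (exp(-4*I*pi/5)) + (exp(4*I*pi/5)) + (exp(2*I*pi/5))] = 0/5 = 0
(Exp terms are combined using exp(i*s)*conj(exp(i*t)) = exp(i*(s-t)), and sums of them are collapsed using the identity that for every m > 1 the m distinct m-th roots of unity sum to 0, e.g. 1 + exp(2*I*pi/3) + exp(-2*I*pi/3) = 0.)
Hence the multiplicities are chi_3: 1. Dimension check: dim(chi_1)*dim(chi_2) = 1*1 = 1 and sum (mult * dim) = 1*1 = 1.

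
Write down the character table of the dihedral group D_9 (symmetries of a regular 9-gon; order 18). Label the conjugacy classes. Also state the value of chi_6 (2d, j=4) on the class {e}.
Conjugacy classes: {e} of size 1, {r^1, r^8} of size 2, {r^2, r^7} of size 2, {r^3, r^6} of size 2, {r^4, r^5} of size 2, {s, sr, ..., sr^8} of size 9.
Character table:
  irrep \ class              {e} (size 1)  {r^1, r^8} (size 2)  {r^2, r^7} (size 2)  {r^3, r^6} (size 2)  {r^4, r^5} (size 2)  {s, sr, ..., sr^8} (size 9)
  chi_1 (triv)               1             1                    1                    1                    1                    1                          
  chi_2 (sign: r->1, s->-1)  1             1                    1                    1                    1                    -1                         
  chi_3 (2d, j=1)            2             2*cos(2*pi/9)        2*cos(4*pi/9)        -1                   -2*cos(pi/9)         0                          
  chi_4 (2d, j=2)            2             2*cos(4*pi/9)        -2*cos(pi/9)         -1                   2*cos(2*pi/9)        0                          
  chi_5 (2d, j=3)            2             -1                   -1                   2                    -1                   0                          
  chi_6 (2d, j=4)            2             -2*cos(pi/9)         2*cos(2*pi/9)        -1                   2*cos(4*pi/9)        0                          

Spot check: chi_6 (2d, j=4) on {e} = 2.

Proof sketch: D_9 has order 2*9 = 18 with 6 conjugacy classes, hence 6 irreducibles. Sum of squared dims 1 + 1 + 4 + 4 + 4 + 4 = 18 = |G|. Linear characters come from the abelianisation; the 2-dimensional irreps have character r^k -> 2*cos(2*pi*j*k/9), reflections -> 0.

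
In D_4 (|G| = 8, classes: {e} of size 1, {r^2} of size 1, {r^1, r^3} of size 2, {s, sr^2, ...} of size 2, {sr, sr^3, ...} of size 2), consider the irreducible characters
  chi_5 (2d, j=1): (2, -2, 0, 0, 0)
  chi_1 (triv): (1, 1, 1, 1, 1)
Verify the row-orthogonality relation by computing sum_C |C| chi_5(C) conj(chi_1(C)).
Sum = 0; so <chi_5, chi_1> = 0 (distinct irreducibles are orthogonal).

Proof sketch: Compute term by term over conjugacy classes (|C| * chi_5(C) * conj(chi_1(C))):
  1*(2)*conj(1) + 1*(-2)*conj(1) + 2*(0)*conj(1) + 2*(0)*conj(1) + 2*(0)*conj(1)
  = (2) + (-2) + (0) + (0) + (0)
  = 0.
Dividing by |G| = 8 gives 0/8 = 0, matching the row-orthogonality relation <chi_5, chi_1> = [chi_5 = chi_1].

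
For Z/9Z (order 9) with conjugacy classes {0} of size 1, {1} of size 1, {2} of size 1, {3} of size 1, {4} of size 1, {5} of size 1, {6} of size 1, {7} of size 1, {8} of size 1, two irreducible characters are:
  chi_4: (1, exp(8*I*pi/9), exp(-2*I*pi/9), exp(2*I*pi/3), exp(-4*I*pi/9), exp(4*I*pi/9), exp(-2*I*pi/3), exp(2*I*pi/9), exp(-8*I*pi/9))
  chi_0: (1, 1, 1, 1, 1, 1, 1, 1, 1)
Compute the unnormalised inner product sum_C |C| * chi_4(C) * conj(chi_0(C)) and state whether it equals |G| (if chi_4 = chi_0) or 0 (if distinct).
Sum = 0; so <chi_4, chi_0> = 0 (distinct irreducibles are orthogonal).

Proof sketch: Compute term by term over conjugacy classes (|C| * chi_4(C) * conj(chi_0(C))):
  1*(1)*conj(1) + 1*(exp(8*I*pi/9))*conj(1) + 1*(exp(-2*I*pi/9))*conj(1) + 1*(exp(2*I*pi/3))*conj(1) + 1*(exp(-4*I*pi/9))*conj(1) + 1*(exp(4*I*pi/9))*conj(1) + 1*(exp(-2*I*pi/3))*conj(1) + 1*(exp(2*I*pi/9))*conj(1) + 1*(exp(-8*I*pi/9))*conj(1)
  = (1) + (exp(8*I*pi/9)) + (exp(-2*I*pi/9)) + (exp(2*I*pi/3)) + (exp(-4*I*pi/9)) + (exp(4*I*pi/9)) + (exp(-2*I*pi/3)) + (exp(2*I*pi/9)) + (exp(-8*I*pi/9))
  = 0.
(Exp terms are combined using exp(i*s)*conj(exp(i*t)) = exp(i*(s-t)), and sums of them are collapsed using the identity that for every m > 1 the m distinct m-th roots of unity sum to 0, e.g. 1 + exp(2*I*pi/3) + exp(-2*I*pi/3) = 0.)
Dividing by |G| = 9 gives 0/9 = 0, matching the row-orthogonality relation <chi_4, chi_0> = [chi_4 = chi_0].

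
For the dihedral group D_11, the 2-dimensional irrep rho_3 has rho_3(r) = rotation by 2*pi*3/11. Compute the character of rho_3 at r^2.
chi_{rho_3}(r^2) = 2*cos(2*pi*3*2/11) = -2*cos(pi/11)

Proof sketch: rho_3(r^2) is rotation by angle 2*pi*3*2/11, whose trace is 2*cos(2*pi*3*2/11) = -2*cos(pi/11).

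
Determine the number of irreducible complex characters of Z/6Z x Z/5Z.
30

Why: The number of irreducible complex representations of a finite group equals its number of conjugacy classes. Z/6Z x Z/5Z is abelian of order 30, so every element is its own conjugacy class: 30 classes, so Z/6Z x Z/5Z (order 30) has exactly 30 irreducible complex representations.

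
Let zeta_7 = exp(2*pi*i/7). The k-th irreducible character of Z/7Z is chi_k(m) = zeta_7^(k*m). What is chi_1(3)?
chi_1(3) = zeta_7^3 = exp(6*I*pi/7)

Explanation: chi_1(3) = zeta_7^(1*3) = zeta_7^3. Since zeta_7^7 = 1, this equals zeta_7^3 = exp(2*pi*i*3/7) = exp(6*I*pi/7).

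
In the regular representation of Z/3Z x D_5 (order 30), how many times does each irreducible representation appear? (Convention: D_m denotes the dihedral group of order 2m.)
Each irreducible V_i of dimension d_i appears with multiplicity d_i, i.e. rho_reg = (direct sum over all irreducibles V_i) d_i V_i. The irreducible dimensions for Z/3Z x D_5 are 1, 1, 1, 1, 1, 1, 2, 2, 2, 2, 2, 2: 6 irreducibles of dimension 1, each with multiplicity 1; 6 irreducibles of dimension 2, each with multiplicity 2. Total dimension 6*1*1 + 6*2*2 = 30 = |G|.

Details: General theorem: in the regular representation of a finite group G, each irreducible appears with multiplicity equal to its dimension. Check: dim(rho_reg) = sum d_i^2 = 1 + 1 + 1 + 1 + 1 + 1 + 4 + 4 + 4 + 4 + 4 + 4 = 30 = |G|.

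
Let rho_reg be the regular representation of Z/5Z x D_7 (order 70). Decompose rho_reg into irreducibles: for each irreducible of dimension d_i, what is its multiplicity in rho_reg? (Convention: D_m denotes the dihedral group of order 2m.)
Each irreducible V_i of dimension d_i appears with multiplicity d_i, i.e. rho_reg = (direct sum over all irreducibles V_i) d_i V_i. The irreducible dimensions for Z/5Z x D_7 are 1, 1, 1, 1, 1, 1, 1, 1, 1, 1, 2, 2, 2, 2, 2, 2, 2, 2, 2, 2, 2, 2, 2, 2, 2: 10 irreducibles of dimension 1, each with multiplicity 1; 15 irreducibles of dimension 2, each with multiplicity 2. Total dimension 10*1*1 + 15*2*2 = 70 = |G|.

Working: General theorem: in the regular representation of a finite group G, each irreducible appears with multiplicity equal to its dimension. Check: dim(rho_reg) = sum d_i^2 = 1 + 1 + 1 + 1 + 1 + 1 + 1 + 1 + 1 + 1 + 4 + 4 + 4 + 4 + 4 + 4 + 4 + 4 + 4 + 4 + 4 + 4 + 4 + 4 + 4 = 70 = |G|.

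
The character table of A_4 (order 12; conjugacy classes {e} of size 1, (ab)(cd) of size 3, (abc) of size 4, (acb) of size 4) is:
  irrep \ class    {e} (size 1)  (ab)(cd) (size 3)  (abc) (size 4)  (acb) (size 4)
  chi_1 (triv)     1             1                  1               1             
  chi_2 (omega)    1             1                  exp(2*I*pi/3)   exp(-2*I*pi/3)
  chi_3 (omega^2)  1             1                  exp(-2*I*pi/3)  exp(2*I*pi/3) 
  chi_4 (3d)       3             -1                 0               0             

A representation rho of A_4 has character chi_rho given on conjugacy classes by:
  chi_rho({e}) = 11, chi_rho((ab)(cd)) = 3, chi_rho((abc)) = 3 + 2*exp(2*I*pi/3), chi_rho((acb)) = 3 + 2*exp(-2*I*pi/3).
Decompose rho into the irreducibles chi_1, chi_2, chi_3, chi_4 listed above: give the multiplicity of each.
Multiplicities: chi_1: 3, chi_2: 2, chi_3: 0, chi_4: 2.

Proof sketch: Use <chi_rho, chi> = (1/|G|) sum_C |C| * chi_rho(C) * conj(chi(C)) with |G| = 12 for each irreducible chi in the table:
  <chi_rho, chi_1> = (1/12)[1*(11)*conj(1) + 3*(3)*conj(1) + 4*(3 + 2*exp(2*I*pi/3))*conj(1) + 4*(3 + 2*exp(-2*I*pi/3))*conj(1)]
      = (1/12)[(11) + (9) + (12 + 8*exp(2*I*pi/3)) + (12 + 8*exp(-2*I*pi/3))] = 36/12 = 3
  <chi_rho, chi_2> = (1/12)[1*(11)*conj(1) + 3*(3)*conj(1) + 4*(3 + 2*exp(2*I*pi/3))*conj(exp(2*I*pi/3)) + 4*(3 + 2*exp(-2*I*pi/3))*conj(exp(-2*I*pi/3))]
      = (1/12)[(11) + (9) + (8 + 12*exp(-2*I*pi/3)) + (8 + 12*exp(2*I*pi/3))] = 24/12 = 2
  <chi_rho, chi_3> = (1/12)[1*(11)*conj(1) + 3*(3)*conj(1) + 4*(3 + 2*exp(2*I*pi/3))*conj(exp(-2*I*pi/3)) + 4*(3 + 2*exp(-2*I*pi/3))*conj(exp(2*I*pi/3))]
      = (1/12)[(11) + (9) + (8*exp(-2*I*pi/3) + 12*exp(2*I*pi/3)) + (12*exp(-2*I*pi/3) + 8*exp(2*I*pi/3))] = 0/12 = 0
  <chi_rho, chi_4> = (1/12)[1*(11)*conj(3) + 3*(3)*conj(-1) + 4*(3 + 2*exp(2*I*pi/3))*conj(0) + 4*(3 + 2*exp(-2*I*pi/3))*conj(0)]
      = (1/12)[(33) + (-9) + (0) + (0)] = 24/12 = 2
(Exp terms are combined using exp(i*s)*conj(exp(i*t)) = exp(i*(s-t)), and sums of them are collapsed using the identity that for every m > 1 the m distinct m-th roots of unity sum to 0, e.g. 1 + exp(2*I*pi/3) + exp(-2*I*pi/3) = 0.)
Dimension check: dim(rho) = sum (mult * dim) = 3*1 + 2*1 + 0*1 + 2*3 = 11 = chi_rho(e) = 11.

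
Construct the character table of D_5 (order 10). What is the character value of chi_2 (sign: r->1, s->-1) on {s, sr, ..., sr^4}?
Conjugacy classes: {e} of size 1, {r^1, r^4} of size 2, {r^2, r^3} of size 2, {s, sr, ..., sr^4} of size 5.
Character table:
  irrep \ class              {e} (size 1)  {r^1, r^4} (size 2)  {r^2, r^3} (size 2)  {s, sr, ..., sr^4} (size 5)
  chi_1 (triv)               1             1                    1                    1                          
  chi_2 (sign: r->1, s->-1)  1             1                    1                    -1                         
  chi_3 (2d, j=1)            2             -1/2 + sqrt(5)/2     -sqrt(5)/2 - 1/2     0                          
  chi_4 (2d, j=2)            2             -sqrt(5)/2 - 1/2     -1/2 + sqrt(5)/2     0                          

Spot check: chi_2 (sign: r->1, s->-1) on {s, sr, ..., sr^4} = -1.

Justification: D_5 has order 2*5 = 10 with 4 conjugacy classes, hence 4 irreducibles. Sum of squared dims 1 + 1 + 4 + 4 = 10 = |G|. Linear characters come from the abelianisation; the 2-dimensional irreps have character r^k -> 2*cos(2*pi*j*k/5), reflections -> 0.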